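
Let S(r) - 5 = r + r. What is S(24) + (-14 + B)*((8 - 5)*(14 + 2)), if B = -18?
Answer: -1483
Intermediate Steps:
S(r) = 5 + 2*r (S(r) = 5 + (r + r) = 5 + 2*r)
S(24) + (-14 + B)*((8 - 5)*(14 + 2)) = (5 + 2*24) + (-14 - 18)*((8 - 5)*(14 + 2)) = (5 + 48) - 96*16 = 53 - 32*48 = 53 - 1536 = -1483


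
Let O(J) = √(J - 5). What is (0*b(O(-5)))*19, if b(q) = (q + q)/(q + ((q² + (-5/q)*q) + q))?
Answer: 0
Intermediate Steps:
O(J) = √(-5 + J)
b(q) = 2*q/(-5 + q² + 2*q) (b(q) = (2*q)/(q + ((q² - 5) + q)) = (2*q)/(q + ((-5 + q²) + q)) = (2*q)/(q + (-5 + q + q²)) = (2*q)/(-5 + q² + 2*q) = 2*q/(-5 + q² + 2*q))
(0*b(O(-5)))*19 = (0*(2*√(-5 - 5)/(-5 + (√(-5 - 5))² + 2*√(-5 - 5))))*19 = (0*(2*√(-10)/(-5 + (√(-10))² + 2*√(-10))))*19 = (0*(2*(I*√10)/(-5 + (I*√10)² + 2*(I*√10))))*19 = (0*(2*(I*√10)/(-5 - 10 + 2*I*√10)))*19 = (0*(2*(I*√10)/(-15 + 2*I*√10)))*19 = (0*(2*I*√10/(-15 + 2*I*√10)))*19 = 0*19 = 0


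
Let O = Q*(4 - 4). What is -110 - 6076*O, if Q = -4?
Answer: -110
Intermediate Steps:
O = 0 (O = -4*(4 - 4) = -4*0 = 0)
-110 - 6076*O = -110 - 6076*0 = -110 - 124*0 = -110 + 0 = -110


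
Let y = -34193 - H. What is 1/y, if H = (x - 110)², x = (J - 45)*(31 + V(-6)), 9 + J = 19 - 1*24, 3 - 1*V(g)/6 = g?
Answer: -1/26299818 ≈ -3.8023e-8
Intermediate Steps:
V(g) = 18 - 6*g
J = -14 (J = -9 + (19 - 1*24) = -9 + (19 - 24) = -9 - 5 = -14)
x = -5015 (x = (-14 - 45)*(31 + (18 - 6*(-6))) = -59*(31 + (18 + 36)) = -59*(31 + 54) = -59*85 = -5015)
H = 26265625 (H = (-5015 - 110)² = (-5125)² = 26265625)
y = -26299818 (y = -34193 - 1*26265625 = -34193 - 26265625 = -26299818)
1/y = 1/(-26299818) = -1/26299818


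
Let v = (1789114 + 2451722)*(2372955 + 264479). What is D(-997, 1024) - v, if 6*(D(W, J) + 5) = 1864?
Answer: -33554775163555/3 ≈ -1.1185e+13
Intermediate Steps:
v = 11184925054824 (v = 4240836*2637434 = 11184925054824)
D(W, J) = 917/3 (D(W, J) = -5 + (⅙)*1864 = -5 + 932/3 = 917/3)
D(-997, 1024) - v = 917/3 - 1*11184925054824 = 917/3 - 11184925054824 = -33554775163555/3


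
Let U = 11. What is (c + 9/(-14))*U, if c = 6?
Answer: 825/14 ≈ 58.929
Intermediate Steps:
(c + 9/(-14))*U = (6 + 9/(-14))*11 = (6 + 9*(-1/14))*11 = (6 - 9/14)*11 = (75/14)*11 = 825/14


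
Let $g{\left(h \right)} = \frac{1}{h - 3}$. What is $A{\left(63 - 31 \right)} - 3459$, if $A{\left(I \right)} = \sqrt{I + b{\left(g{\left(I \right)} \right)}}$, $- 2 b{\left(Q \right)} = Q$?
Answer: $-3459 + \frac{\sqrt{107590}}{58} \approx -3453.3$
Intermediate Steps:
$g{\left(h \right)} = \frac{1}{-3 + h}$
$b{\left(Q \right)} = - \frac{Q}{2}$
$A{\left(I \right)} = \sqrt{I - \frac{1}{2 \left(-3 + I\right)}}$
$A{\left(63 - 31 \right)} - 3459 = \frac{\sqrt{2} \sqrt{- \frac{1}{-3 + \left(63 - 31\right)} + 2 \left(63 - 31\right)}}{2} - 3459 = \frac{\sqrt{2} \sqrt{- \frac{1}{-3 + 32} + 2 \cdot 32}}{2} - 3459 = \frac{\sqrt{2} \sqrt{- \frac{1}{29} + 64}}{2} - 3459 = \frac{\sqrt{2} \sqrt{\frac{1855}{29}}}{2} - 3459 = \frac{\sqrt{2} \frac{\sqrt{53795}}{29}}{2} - 3459 = \frac{\sqrt{107590}}{58} - 3459 = -3459 + \frac{\sqrt{107590}}{58}$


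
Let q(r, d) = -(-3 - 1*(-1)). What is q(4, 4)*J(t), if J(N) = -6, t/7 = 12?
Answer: -12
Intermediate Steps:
t = 84 (t = 7*12 = 84)
q(r, d) = 2 (q(r, d) = -(-3 + 1) = -1*(-2) = 2)
q(4, 4)*J(t) = 2*(-6) = -12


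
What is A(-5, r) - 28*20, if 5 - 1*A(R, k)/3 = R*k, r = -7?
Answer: -650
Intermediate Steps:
A(R, k) = 15 - 3*R*k
A(-5, r) - 28*20 = (15 - 3*(-5)*(-7)) - 28*20 = (15 - 105) - 560 = -90 - 560 = -650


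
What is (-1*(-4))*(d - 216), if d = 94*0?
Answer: -864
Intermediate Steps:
d = 0
(-1*(-4))*(d - 216) = (-1*(-4))*(0 - 216) = 4*(-216) = -864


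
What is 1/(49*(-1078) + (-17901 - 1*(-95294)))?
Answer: 1/24571 ≈ 4.0698e-5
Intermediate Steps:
1/(49*(-1078) + (-17901 - 1*(-95294))) = 1/(-52822 + (-17901 + 95294)) = 1/(-52822 + 77393) = 1/24571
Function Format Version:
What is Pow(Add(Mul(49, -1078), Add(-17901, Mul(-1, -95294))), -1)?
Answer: Rational(1, 24571) ≈ 4.0698e-5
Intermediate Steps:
Pow(Add(Mul(49, -1078), Add(-17901, Mul(-1, -95294))), -1) = Pow(Add(-52822, Add(-17901, 95294)), -1) = Pow(Add(-52822, 77393), -1) = Pow(24571, -1) = Rational(1, 24571)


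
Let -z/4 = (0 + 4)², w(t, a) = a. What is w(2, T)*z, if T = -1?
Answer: 64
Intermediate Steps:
z = -64 (z = -4*(0 + 4)² = -4*4² = -4*16 = -64)
w(2, T)*z = -1*(-64) = 64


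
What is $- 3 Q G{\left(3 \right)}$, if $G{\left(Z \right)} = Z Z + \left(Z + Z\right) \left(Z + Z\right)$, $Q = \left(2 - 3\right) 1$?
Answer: $135$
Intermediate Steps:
$Q = -1$ ($Q = \left(-1\right) 1 = -1$)
$G{\left(Z \right)} = 5 Z^{2}$ ($G{\left(Z \right)} = Z^{2} + 2 Z 2 Z = Z^{2} + 4 Z^{2} = 5 Z^{2}$)
$- 3 Q G{\left(3 \right)} = \left(-3\right) \left(-1\right) 5 \cdot 3^{2} = 3 \cdot 5 \cdot 9 = 3 \cdot 45 = 135$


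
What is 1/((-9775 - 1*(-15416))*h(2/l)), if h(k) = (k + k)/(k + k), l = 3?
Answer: 1/5641 ≈ 0.00017727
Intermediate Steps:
h(k) = 1 (h(k) = (2*k)/((2*k)) = (2*k)*(1/(2*k)) = 1)
1/((-9775 - 1*(-15416))*h(2/l)) = 1/((-9775 - 1*(-15416))*1) = 1/((-9775 + 15416)*1) = 1/(5641*1) = 1/5641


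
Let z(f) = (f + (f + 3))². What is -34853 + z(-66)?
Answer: -18212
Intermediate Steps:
z(f) = (3 + 2*f)² (z(f) = (f + (3 + f))² = (3 + 2*f)²)
-34853 + z(-66) = -34853 + (3 + 2*(-66))² = -34853 + (3 - 132)² = -34853 + (-129)² = -34853 + 16641 = -18212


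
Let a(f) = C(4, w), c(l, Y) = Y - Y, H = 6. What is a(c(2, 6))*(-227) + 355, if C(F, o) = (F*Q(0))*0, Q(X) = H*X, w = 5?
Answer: 355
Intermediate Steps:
Q(X) = 6*X
c(l, Y) = 0
C(F, o) = 0 (C(F, o) = (F*(6*0))*0 = (F*0)*0 = 0*0 = 0)
a(f) = 0
a(c(2, 6))*(-227) + 355 = 0*(-227) + 355 = 0 + 355 = 355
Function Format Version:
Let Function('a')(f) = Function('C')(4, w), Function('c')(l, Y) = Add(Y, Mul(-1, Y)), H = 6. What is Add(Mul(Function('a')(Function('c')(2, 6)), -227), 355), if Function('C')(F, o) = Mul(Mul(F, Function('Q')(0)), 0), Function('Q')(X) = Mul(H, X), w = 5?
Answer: 355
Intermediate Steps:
Function('Q')(X) = Mul(6, X)
Function('c')(l, Y) = 0
Function('C')(F, o) = 0 (Function('C')(F, o) = Mul(Mul(F, Mul(6, 0)), 0) = Mul(Mul(F, 0), 0) = Mul(0, 0) = 0)
Function('a')(f) = 0
Add(Mul(Function('a')(Function('c')(2, 6)), -227), 355) = Add(Mul(0, -227), 355) = Add(0, 355) = 355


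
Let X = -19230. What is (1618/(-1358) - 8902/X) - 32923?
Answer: -214945360261/6528585 ≈ -32924.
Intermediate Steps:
(1618/(-1358) - 8902/X) - 32923 = (1618/(-1358) - 8902/(-19230)) - 32923 = (1618*(-1/1358) - 8902*(-1/19230)) - 32923 = (-809/679 + 4451/9615) - 32923 = -4756306/6528585 - 32923 = -214945360261/6528585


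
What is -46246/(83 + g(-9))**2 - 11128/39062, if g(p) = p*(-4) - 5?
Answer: -25672115/6679602 ≈ -3.8434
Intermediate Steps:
g(p) = -5 - 4*p (g(p) = -4*p - 5 = -5 - 4*p)
-46246/(83 + g(-9))**2 - 11128/39062 = -46246/(83 + (-5 - 4*(-9)))**2 - 11128/39062 = -46246/(83 + (-5 + 36))**2 - 11128*1/39062 = -46246/(83 + 31)**2 - 5564/19531 = -46246/(114**2) - 5564/19531 = -46246/12996 - 5564/19531 = -46246*1/12996 - 5564/19531 = -1217/342 - 5564/19531 = -25672115/6679602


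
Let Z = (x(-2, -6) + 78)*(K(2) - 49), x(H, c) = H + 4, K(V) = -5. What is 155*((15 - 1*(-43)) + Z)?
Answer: -660610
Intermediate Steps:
x(H, c) = 4 + H
Z = -4320 (Z = ((4 - 2) + 78)*(-5 - 49) = (2 + 78)*(-54) = 80*(-54) = -4320)
155*((15 - 1*(-43)) + Z) = 155*((15 - 1*(-43)) - 4320) = 155*((15 + 43) - 4320) = 155*(58 - 4320) = 155*(-4262) = -660610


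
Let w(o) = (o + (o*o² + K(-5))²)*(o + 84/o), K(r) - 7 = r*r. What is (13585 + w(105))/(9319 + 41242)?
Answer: 708949787107791/252805 ≈ 2.8043e+9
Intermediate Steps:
K(r) = 7 + r² (K(r) = 7 + r*r = 7 + r²)
w(o) = (o + (32 + o³)²)*(o + 84/o) (w(o) = (o + (o*o² + (7 + (-5)²))²)*(o + 84/o) = (o + (o³ + (7 + 25))²)*(o + 84/o) = (o + (o³ + 32)²)*(o + 84/o) = (o + (32 + o³)²)*(o + 84/o))
(13585 + w(105))/(9319 + 41242) = (13585 + (84 + 105² + 105*(32 + 105³)² + 84*(32 + 105³)²/105))/(9319 + 41242) = (13585 + (84 + 11025 + 105*(32 + 1157625)² + 84*(1/105)*(32 + 1157625)²))/50561 = (13585 + (84 + 11025 + 105*1157657² + 84*(1/105)*1157657²))*(1/50561) = (13585 + (84 + 11025 + 105*1340169729649 + 84*(1/105)*1340169729649))*(1/50561) = (13585 + (84 + 11025 + 140717821613145 + 5360678918596/5))*(1/50561) = (13585 + 708949787039866/5)*(1/50561) = (708949787107791/5)*(1/50561) = 708949787107791/252805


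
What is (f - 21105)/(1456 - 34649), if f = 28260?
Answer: -7155/33193 ≈ -0.21556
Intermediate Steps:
(f - 21105)/(1456 - 34649) = (28260 - 21105)/(1456 - 34649) = 7155/(-33193) = 7155*(-1/33193) = -7155/33193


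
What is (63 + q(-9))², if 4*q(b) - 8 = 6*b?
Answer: 10609/4 ≈ 2652.3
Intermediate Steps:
q(b) = 2 + 3*b/2 (q(b) = 2 + (6*b)/4 = 2 + 3*b/2)
(63 + q(-9))² = (63 + (2 + (3/2)*(-9)))² = (63 + (2 - 27/2))² = (63 - 23/2)² = (103/2)² = 10609/4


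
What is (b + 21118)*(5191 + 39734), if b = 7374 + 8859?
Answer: 1677993675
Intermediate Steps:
b = 16233
(b + 21118)*(5191 + 39734) = (16233 + 21118)*(5191 + 39734) = 37351*44925 = 1677993675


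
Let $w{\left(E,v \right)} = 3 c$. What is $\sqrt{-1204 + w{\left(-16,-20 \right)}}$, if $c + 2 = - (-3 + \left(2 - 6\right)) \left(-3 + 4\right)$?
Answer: $i \sqrt{1189} \approx 34.482 i$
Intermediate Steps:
$c = 5$ ($c = -2 + - (-3 + \left(2 - 6\right)) \left(-3 + 4\right) = -2 + - (-3 + \left(2 - 6\right)) 1 = -2 + - (-3 - 4) 1 = -2 + \left(-1\right) \left(-7\right) 1 = -2 + 7 \cdot 1 = -2 + 7 = 5$)
$w{\left(E,v \right)} = 15$ ($w{\left(E,v \right)} = 3 \cdot 5 = 15$)
$\sqrt{-1204 + w{\left(-16,-20 \right)}} = \sqrt{-1204 + 15} = \sqrt{-1189} = i \sqrt{1189}$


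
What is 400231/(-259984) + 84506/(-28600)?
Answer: -4177101813/929442800 ≈ -4.4942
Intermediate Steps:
400231/(-259984) + 84506/(-28600) = 400231*(-1/259984) + 84506*(-1/28600) = -400231/259984 - 42253/14300 = -4177101813/929442800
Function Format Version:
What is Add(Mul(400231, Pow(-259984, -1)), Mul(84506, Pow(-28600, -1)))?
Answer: Rational(-4177101813, 929442800) ≈ -4.4942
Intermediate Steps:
Add(Mul(400231, Pow(-259984, -1)), Mul(84506, Pow(-28600, -1))) = Add(Mul(400231, Rational(-1, 259984)), Mul(84506, Rational(-1, 28600))) = Add(Rational(-400231, 259984), Rational(-42253, 14300)) = Rational(-4177101813, 929442800)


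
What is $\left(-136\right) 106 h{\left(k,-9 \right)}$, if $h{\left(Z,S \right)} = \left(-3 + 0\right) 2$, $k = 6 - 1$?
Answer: $86496$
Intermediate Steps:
$k = 5$ ($k = 6 - 1 = 5$)
$h{\left(Z,S \right)} = -6$ ($h{\left(Z,S \right)} = \left(-3\right) 2 = -6$)
$\left(-136\right) 106 h{\left(k,-9 \right)} = \left(-136\right) 106 \left(-6\right) = \left(-14416\right) \left(-6\right) = 86496$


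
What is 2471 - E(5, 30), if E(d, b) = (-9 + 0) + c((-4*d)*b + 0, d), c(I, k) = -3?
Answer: 2483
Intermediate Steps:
E(d, b) = -12 (E(d, b) = (-9 + 0) - 3 = -9 - 3 = -12)
2471 - E(5, 30) = 2471 - 1*(-12) = 2471 + 12 = 2483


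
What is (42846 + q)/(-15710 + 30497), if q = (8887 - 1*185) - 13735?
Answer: 37813/14787 ≈ 2.5572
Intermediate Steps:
q = -5033 (q = (8887 - 185) - 13735 = 8702 - 13735 = -5033)
(42846 + q)/(-15710 + 30497) = (42846 - 5033)/(-15710 + 30497) = 37813/14787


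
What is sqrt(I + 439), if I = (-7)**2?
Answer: 2*sqrt(122) ≈ 22.091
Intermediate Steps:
I = 49
sqrt(I + 439) = sqrt(49 + 439) = sqrt(488) = 2*sqrt(122)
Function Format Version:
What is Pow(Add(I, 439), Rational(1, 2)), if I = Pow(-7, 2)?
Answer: Mul(2, Pow(122, Rational(1, 2))) ≈ 22.091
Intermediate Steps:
I = 49
Pow(Add(I, 439), Rational(1, 2)) = Pow(Add(49, 439), Rational(1, 2)) = Pow(488, Rational(1, 2)) = Mul(2, Pow(122, Rational(1, 2)))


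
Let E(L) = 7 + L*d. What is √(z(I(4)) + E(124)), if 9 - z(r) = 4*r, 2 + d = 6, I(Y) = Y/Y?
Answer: 2*√127 ≈ 22.539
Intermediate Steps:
I(Y) = 1
d = 4 (d = -2 + 6 = 4)
z(r) = 9 - 4*r
E(L) = 7 + 4*L (E(L) = 7 + L*4 = 7 + 4*L)
√(z(I(4)) + E(124)) = √((9 - 4*1) + (7 + 4*124)) = √((9 - 4) + (7 + 496)) = √(5 + 503) = √508 = 2*√127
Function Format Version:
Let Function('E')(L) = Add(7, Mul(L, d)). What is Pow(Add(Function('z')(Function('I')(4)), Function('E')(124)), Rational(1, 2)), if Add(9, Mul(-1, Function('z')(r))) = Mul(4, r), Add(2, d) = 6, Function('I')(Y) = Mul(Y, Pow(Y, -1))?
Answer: Mul(2, Pow(127, Rational(1, 2))) ≈ 22.539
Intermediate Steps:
Function('I')(Y) = 1
d = 4 (d = Add(-2, 6) = 4)
Function('z')(r) = Add(9, Mul(-4, r)) (Function('z')(r) = Add(9, Mul(-1, Mul(4, r))) = Add(9, Mul(-4, r)))
Function('E')(L) = Add(7, Mul(4, L)) (Function('E')(L) = Add(7, Mul(L, 4)) = Add(7, Mul(4, L)))
Pow(Add(Function('z')(Function('I')(4)), Function('E')(124)), Rational(1, 2)) = Pow(Add(Add(9, Mul(-4, 1)), Add(7, Mul(4, 124))), Rational(1, 2)) = Pow(Add(Add(9, -4), Add(7, 496)), Rational(1, 2)) = Pow(Add(5, 503), Rational(1, 2)) = Pow(508, Rational(1, 2)) = Mul(2, Pow(127, Rational(1, 2)))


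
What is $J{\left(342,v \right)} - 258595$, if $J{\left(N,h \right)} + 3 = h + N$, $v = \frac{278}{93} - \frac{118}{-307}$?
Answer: $- \frac{7373370736}{28551} \approx -2.5825 \cdot 10^{5}$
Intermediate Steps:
$v = \frac{96320}{28551}$ ($v = 278 \cdot \frac{1}{93} - - \frac{118}{307} = \frac{278}{93} + \frac{118}{307} = \frac{96320}{28551} \approx 3.3736$)
$J{\left(N,h \right)} = -3 + N + h$ ($J{\left(N,h \right)} = -3 + \left(h + N\right) = -3 + \left(N + h\right) = -3 + N + h$)
$J{\left(342,v \right)} - 258595 = \left(-3 + 342 + \frac{96320}{28551}\right) - 258595 = \frac{9775109}{28551} - 258595 = - \frac{7373370736}{28551}$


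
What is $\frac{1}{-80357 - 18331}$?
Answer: $- \frac{1}{98688} \approx -1.0133 \cdot 10^{-5}$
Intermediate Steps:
$\frac{1}{-80357 - 18331} = \frac{1}{-98688} = - \frac{1}{98688}$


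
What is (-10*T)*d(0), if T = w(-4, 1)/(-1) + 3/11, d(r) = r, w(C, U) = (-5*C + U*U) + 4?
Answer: 0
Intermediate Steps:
w(C, U) = 4 + U² - 5*C (w(C, U) = (-5*C + U²) + 4 = (U² - 5*C) + 4 = 4 + U² - 5*C)
T = -272/11 (T = (4 + 1² - 5*(-4))/(-1) + 3/11 = (4 + 1 + 20)*(-1) + 3*(1/11) = 25*(-1) + 3/11 = -25 + 3/11 = -272/11 ≈ -24.727)
(-10*T)*d(0) = -10*(-272/11)*0 = (2720/11)*0 = 0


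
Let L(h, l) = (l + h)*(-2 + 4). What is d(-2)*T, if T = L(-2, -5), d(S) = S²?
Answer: -56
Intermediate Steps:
L(h, l) = 2*h + 2*l (L(h, l) = (h + l)*2 = 2*h + 2*l)
T = -14 (T = 2*(-2) + 2*(-5) = -4 - 10 = -14)
d(-2)*T = (-2)²*(-14) = 4*(-14) = -56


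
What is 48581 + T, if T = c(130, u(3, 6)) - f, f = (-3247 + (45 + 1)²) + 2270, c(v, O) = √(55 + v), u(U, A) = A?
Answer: 47442 + √185 ≈ 47456.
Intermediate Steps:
f = 1139 (f = (-3247 + 46²) + 2270 = (-3247 + 2116) + 2270 = -1131 + 2270 = 1139)
T = -1139 + √185 (T = √(55 + 130) - 1*1139 = √185 - 1139 = -1139 + √185 ≈ -1125.4)
48581 + T = 48581 + (-1139 + √185) = 47442 + √185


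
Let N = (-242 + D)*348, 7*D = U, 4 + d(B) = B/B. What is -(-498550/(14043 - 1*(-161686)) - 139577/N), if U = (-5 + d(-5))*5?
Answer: 261961333/215092296 ≈ 1.2179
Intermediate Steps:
d(B) = -3 (d(B) = -4 + B/B = -4 + 1 = -3)
U = -40 (U = (-5 - 3)*5 = -8*5 = -40)
D = -40/7 (D = (⅐)*(-40) = -40/7 ≈ -5.7143)
N = -603432/7 (N = (-242 - 40/7)*348 = -1734/7*348 = -603432/7 ≈ -86205.)
-(-498550/(14043 - 1*(-161686)) - 139577/N) = -(-498550/(14043 - 1*(-161686)) - 139577/(-603432/7)) = -(-498550/(14043 + 161686) - 139577*(-7/603432)) = -(-498550/175729 + 33691/20808) = -1*(-261961333/215092296) = 261961333/215092296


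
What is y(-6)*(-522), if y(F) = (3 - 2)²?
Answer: -522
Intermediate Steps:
y(F) = 1 (y(F) = 1² = 1)
y(-6)*(-522) = 1*(-522) = -522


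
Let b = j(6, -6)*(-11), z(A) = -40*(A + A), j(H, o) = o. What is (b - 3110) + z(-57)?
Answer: 1516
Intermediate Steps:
z(A) = -80*A
b = 66 (b = -6*(-11) = 66)
(b - 3110) + z(-57) = (66 - 3110) - 80*(-57) = -3044 + 4560 = 1516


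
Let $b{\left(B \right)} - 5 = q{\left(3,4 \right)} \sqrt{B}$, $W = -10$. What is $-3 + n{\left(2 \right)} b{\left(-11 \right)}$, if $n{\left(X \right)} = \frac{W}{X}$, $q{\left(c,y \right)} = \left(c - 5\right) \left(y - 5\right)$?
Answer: $-28 - 10 i \sqrt{11} \approx -28.0 - 33.166 i$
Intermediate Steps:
$q{\left(c,y \right)} = \left(-5 + c\right) \left(-5 + y\right)$
$b{\left(B \right)} = 5 + 2 \sqrt{B}$ ($b{\left(B \right)} = 5 + \left(25 - 15 - 20 + 3 \cdot 4\right) \sqrt{B} = 5 + \left(25 - 15 - 20 + 12\right) \sqrt{B} = 5 + 2 \sqrt{B}$)
$n{\left(X \right)} = - \frac{10}{X}$
$-3 + n{\left(2 \right)} b{\left(-11 \right)} = -3 + - \frac{10}{2} \left(5 + 2 \sqrt{-11}\right) = -3 + \left(-10\right) \frac{1}{2} \left(5 + 2 i \sqrt{11}\right) = -3 - 5 \left(5 + 2 i \sqrt{11}\right) = -3 - \left(25 + 10 i \sqrt{11}\right) = -28 - 10 i \sqrt{11}$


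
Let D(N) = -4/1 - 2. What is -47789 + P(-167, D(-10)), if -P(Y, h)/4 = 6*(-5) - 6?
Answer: -47645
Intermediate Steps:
D(N) = -6 (D(N) = -4*1 - 2 = -4 - 2 = -6)
P(Y, h) = 144 (P(Y, h) = -4*(6*(-5) - 6) = -4*(-30 - 6) = -4*(-36) = 144)
-47789 + P(-167, D(-10)) = -47789 + 144 = -47645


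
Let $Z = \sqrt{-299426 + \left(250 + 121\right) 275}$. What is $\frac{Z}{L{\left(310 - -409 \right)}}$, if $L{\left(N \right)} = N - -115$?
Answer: $\frac{i \sqrt{197401}}{834} \approx 0.53273 i$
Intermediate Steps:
$L{\left(N \right)} = 115 + N$ ($L{\left(N \right)} = N + 115 = 115 + N$)
$Z = i \sqrt{197401}$ ($Z = \sqrt{-299426 + 371 \cdot 275} = \sqrt{-299426 + 102025} = \sqrt{-197401} = i \sqrt{197401} \approx 444.3 i$)
$\frac{Z}{L{\left(310 - -409 \right)}} = \frac{i \sqrt{197401}}{115 + \left(310 - -409\right)} = \frac{i \sqrt{197401}}{115 + \left(310 + 409\right)} = \frac{i \sqrt{197401}}{115 + 719} = \frac{i \sqrt{197401}}{834}$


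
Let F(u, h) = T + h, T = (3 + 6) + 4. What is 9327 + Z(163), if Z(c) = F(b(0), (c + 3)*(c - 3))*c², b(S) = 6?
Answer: 706027364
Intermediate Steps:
T = 13 (T = 9 + 4 = 13)
F(u, h) = 13 + h
Z(c) = c²*(13 + (-3 + c)*(3 + c)) (Z(c) = (13 + (c + 3)*(c - 3))*c² = (13 + (3 + c)*(-3 + c))*c² = (13 + (-3 + c)*(3 + c))*c² = c²*(13 + (-3 + c)*(3 + c)))
9327 + Z(163) = 9327 + 163²*(4 + 163²) = 9327 + 26569*(4 + 26569) = 9327 + 26569*26573 = 9327 + 706018037 = 706027364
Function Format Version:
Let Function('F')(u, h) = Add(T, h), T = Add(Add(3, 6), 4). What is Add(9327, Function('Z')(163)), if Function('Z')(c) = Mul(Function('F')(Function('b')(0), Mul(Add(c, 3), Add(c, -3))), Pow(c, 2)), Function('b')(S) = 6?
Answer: 706027364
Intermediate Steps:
T = 13 (T = Add(9, 4) = 13)
Function('F')(u, h) = Add(13, h)
Function('Z')(c) = Mul(Pow(c, 2), Add(13, Mul(Add(-3, c), Add(3, c)))) (Function('Z')(c) = Mul(Add(13, Mul(Add(c, 3), Add(c, -3))), Pow(c, 2)) = Mul(Add(13, Mul(Add(3, c), Add(-3, c))), Pow(c, 2)) = Mul(Add(13, Mul(Add(-3, c), Add(3, c))), Pow(c, 2)) = Mul(Pow(c, 2), Add(13, Mul(Add(-3, c), Add(3, c)))))
Add(9327, Function('Z')(163)) = Add(9327, Mul(Pow(163, 2), Add(4, Pow(163, 2)))) = Add(9327, Mul(26569, Add(4, 26569))) = Add(9327, Mul(26569, 26573)) = Add(9327, 706018037) = 706027364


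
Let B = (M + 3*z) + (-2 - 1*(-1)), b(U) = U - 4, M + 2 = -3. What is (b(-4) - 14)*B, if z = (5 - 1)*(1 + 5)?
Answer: -1452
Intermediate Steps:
z = 24 (z = 4*6 = 24)
M = -5 (M = -2 - 3 = -5)
b(U) = -4 + U
B = 66 (B = (-5 + 3*24) + (-2 - 1*(-1)) = (-5 + 72) + (-2 + 1) = 67 - 1 = 66)
(b(-4) - 14)*B = ((-4 - 4) - 14)*66 = (-8 - 14)*66 = -22*66 = -1452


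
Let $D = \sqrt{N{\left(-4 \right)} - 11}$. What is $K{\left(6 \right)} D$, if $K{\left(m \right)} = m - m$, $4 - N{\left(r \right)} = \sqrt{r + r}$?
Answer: $0$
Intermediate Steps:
$N{\left(r \right)} = 4 - \sqrt{2} \sqrt{r}$ ($N{\left(r \right)} = 4 - \sqrt{r + r} = 4 - \sqrt{2 r} = 4 - \sqrt{2} \sqrt{r}$)
$K{\left(m \right)} = 0$
$D = \sqrt{-7 - 2 i \sqrt{2}}$ ($D = \sqrt{\left(4 - \sqrt{2} \sqrt{-4}\right) - 11} = \sqrt{\left(4 - \sqrt{2} \cdot 2 i\right) - 11} = \sqrt{\left(4 - 2 i \sqrt{2}\right) - 11} = \sqrt{-7 - 2 i \sqrt{2}} \approx 0.52433 - 2.6972 i$)
$K{\left(6 \right)} D = 0 \sqrt{-7 - 2 i \sqrt{2}} = 0$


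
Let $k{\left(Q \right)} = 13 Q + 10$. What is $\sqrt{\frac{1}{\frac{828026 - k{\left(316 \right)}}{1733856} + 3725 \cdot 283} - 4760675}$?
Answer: $\frac{i \sqrt{110448013776456803221197756883}}{152315706059} \approx 2181.9 i$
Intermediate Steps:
$k{\left(Q \right)} = 10 + 13 Q$
$\sqrt{\frac{1}{\frac{828026 - k{\left(316 \right)}}{1733856} + 3725 \cdot 283} - 4760675} = \sqrt{\frac{1}{\frac{828026 - \left(10 + 13 \cdot 316\right)}{1733856} + 3725 \cdot 283} - 4760675} = \sqrt{\frac{1}{\left(828026 - \left(10 + 4108\right)\right) \frac{1}{1733856} + 1054175} - 4760675} = \sqrt{\frac{1}{\left(828026 - 4118\right) \frac{1}{1733856} + 1054175} - 4760675} = \sqrt{\frac{1}{823908 \cdot \frac{1}{1733856} + 1054175} - 4760675} = \sqrt{\frac{1}{\frac{68659}{144488} + 1054175} - 4760675} = \sqrt{\frac{1}{\frac{152315706059}{144488}} - 4760675} = \sqrt{\frac{144488}{152315706059} - 4760675} = \sqrt{- \frac{725125573942285337}{152315706059}} = \frac{i \sqrt{110448013776456803221197756883}}{152315706059}$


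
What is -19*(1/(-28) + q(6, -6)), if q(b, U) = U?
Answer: 3211/28 ≈ 114.68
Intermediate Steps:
-19*(1/(-28) + q(6, -6)) = -19*(1/(-28) - 6) = -19*(-1/28 - 6) = -19*(-169/28) = 3211/28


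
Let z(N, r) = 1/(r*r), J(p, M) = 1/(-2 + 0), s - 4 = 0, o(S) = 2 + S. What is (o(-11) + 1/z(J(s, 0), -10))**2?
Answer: 8281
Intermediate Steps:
s = 4 (s = 4 + 0 = 4)
J(p, M) = -1/2 (J(p, M) = 1/(-2) = -1/2)
z(N, r) = r**(-2) (z(N, r) = 1/(r**2) = r**(-2))
(o(-11) + 1/z(J(s, 0), -10))**2 = ((2 - 11) + 1/((-10)**(-2)))**2 = (-9 + 1/(1/100))**2 = (-9 + 100)**2 = 91**2 = 8281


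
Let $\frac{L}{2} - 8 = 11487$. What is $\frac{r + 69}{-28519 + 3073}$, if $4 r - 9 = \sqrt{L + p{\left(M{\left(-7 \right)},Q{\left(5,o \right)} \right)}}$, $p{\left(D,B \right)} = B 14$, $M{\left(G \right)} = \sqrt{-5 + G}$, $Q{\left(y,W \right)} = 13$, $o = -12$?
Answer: $- \frac{95}{33928} - \frac{\sqrt{5793}}{50892} \approx -0.0042956$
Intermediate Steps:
$L = 22990$ ($L = 16 + 2 \cdot 11487 = 16 + 22974 = 22990$)
$p{\left(D,B \right)} = 14 B$
$r = \frac{9}{4} + \frac{\sqrt{5793}}{2}$ ($r = \frac{9}{4} + \frac{\sqrt{22990 + 14 \cdot 13}}{4} = \frac{9}{4} + \frac{\sqrt{22990 + 182}}{4} = \frac{9}{4} + \frac{\sqrt{23172}}{4} = \frac{9}{4} + \frac{2 \sqrt{5793}}{4} = \frac{9}{4} + \frac{\sqrt{5793}}{2} \approx 40.306$)
$\frac{r + 69}{-28519 + 3073} = \frac{\left(\frac{9}{4} + \frac{\sqrt{5793}}{2}\right) + 69}{-28519 + 3073} = \frac{\frac{285}{4} + \frac{\sqrt{5793}}{2}}{-25446} = \left(\frac{285}{4} + \frac{\sqrt{5793}}{2}\right) \left(- \frac{1}{25446}\right) = - \frac{95}{33928} - \frac{\sqrt{5793}}{50892}$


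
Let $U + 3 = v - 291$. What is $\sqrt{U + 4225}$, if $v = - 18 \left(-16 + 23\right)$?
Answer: $\sqrt{3805} \approx 61.685$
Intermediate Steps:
$v = -126$ ($v = \left(-18\right) 7 = -126$)
$U = -420$ ($U = -3 - 417 = -420$)
$\sqrt{U + 4225} = \sqrt{-420 + 4225} = \sqrt{3805}$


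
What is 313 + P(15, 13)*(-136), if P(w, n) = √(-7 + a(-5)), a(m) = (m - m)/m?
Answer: 313 - 136*I*√7 ≈ 313.0 - 359.82*I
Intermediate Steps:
a(m) = 0 (a(m) = 0/m = 0)
P(w, n) = I*√7 (P(w, n) = √(-7 + 0) = √(-7) = I*√7)
313 + P(15, 13)*(-136) = 313 + (I*√7)*(-136) = 313 - 136*I*√7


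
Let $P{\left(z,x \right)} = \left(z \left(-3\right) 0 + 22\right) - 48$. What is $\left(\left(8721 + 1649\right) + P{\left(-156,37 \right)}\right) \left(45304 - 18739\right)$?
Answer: $274788360$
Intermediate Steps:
$P{\left(z,x \right)} = -26$ ($P{\left(z,x \right)} = \left(- 3 z 0 + 22\right) - 48 = \left(0 + 22\right) - 48 = 22 - 48 = -26$)
$\left(\left(8721 + 1649\right) + P{\left(-156,37 \right)}\right) \left(45304 - 18739\right) = \left(\left(8721 + 1649\right) - 26\right) \left(45304 - 18739\right) = \left(10370 - 26\right) 26565 = 10344 \cdot 26565 = 274788360$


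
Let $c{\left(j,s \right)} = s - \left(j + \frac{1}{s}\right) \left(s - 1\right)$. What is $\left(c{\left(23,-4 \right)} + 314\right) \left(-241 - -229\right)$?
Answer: $-5085$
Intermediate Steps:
$c{\left(j,s \right)} = s - \left(-1 + s\right) \left(j + \frac{1}{s}\right)$ ($c{\left(j,s \right)} = s - \left(j + \frac{1}{s}\right) \left(-1 + s\right) = s - \left(-1 + s\right) \left(j + \frac{1}{s}\right)$)
$\left(c{\left(23,-4 \right)} + 314\right) \left(-241 - -229\right) = \left(\left(-1 + 23 - 4 + \frac{1}{-4} - 23 \left(-4\right)\right) + 314\right) \left(-241 - -229\right) = \left(\left(-1 + 23 - 4 - \frac{1}{4} + 92\right) + 314\right) \left(-241 + \left(-2 + 231\right)\right) = \left(\frac{439}{4} + 314\right) \left(-241 + 229\right) = \frac{1695}{4} \left(-12\right) = -5085$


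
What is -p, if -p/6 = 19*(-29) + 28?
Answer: -3138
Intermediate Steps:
p = 3138 (p = -6*(19*(-29) + 28) = -6*(-551 + 28) = -6*(-523) = 3138)
-p = -1*3138 = -3138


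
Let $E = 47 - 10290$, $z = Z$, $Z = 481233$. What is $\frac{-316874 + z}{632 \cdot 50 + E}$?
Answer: $\frac{164359}{21357} \approx 7.6958$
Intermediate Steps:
$z = 481233$
$E = -10243$ ($E = 47 - 10290 = -10243$)
$\frac{-316874 + z}{632 \cdot 50 + E} = \frac{-316874 + 481233}{632 \cdot 50 - 10243} = \frac{164359}{31600 - 10243} = \frac{164359}{21357}$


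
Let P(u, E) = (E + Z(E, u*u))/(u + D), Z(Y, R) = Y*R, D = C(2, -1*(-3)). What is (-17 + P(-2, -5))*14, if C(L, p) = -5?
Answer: -188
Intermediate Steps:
D = -5
Z(Y, R) = R*Y
P(u, E) = (E + E*u**2)/(-5 + u) (P(u, E) = (E + (u*u)*E)/(u - 5) = (E + u**2*E)/(-5 + u) = (E + E*u**2)/(-5 + u))
(-17 + P(-2, -5))*14 = (-17 - 5*(1 + (-2)**2)/(-5 - 2))*14 = (-17 - 5*(1 + 4)/(-7))*14 = (-17 - 5*(-1/7)*5)*14 = (-17 + 25/7)*14 = -94/7*14 = -188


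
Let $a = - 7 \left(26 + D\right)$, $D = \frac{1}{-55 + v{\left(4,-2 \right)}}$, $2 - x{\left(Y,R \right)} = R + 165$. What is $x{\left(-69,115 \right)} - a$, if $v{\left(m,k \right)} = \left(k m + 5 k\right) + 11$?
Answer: $- \frac{5959}{62} \approx -96.113$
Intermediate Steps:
$v{\left(m,k \right)} = 11 + 5 k + k m$ ($v{\left(m,k \right)} = \left(5 k + k m\right) + 11 = 11 + 5 k + k m$)
$x{\left(Y,R \right)} = -163 - R$ ($x{\left(Y,R \right)} = 2 - \left(R + 165\right) = 2 - \left(165 + R\right) = -163 - R$)
$D = - \frac{1}{62}$ ($D = \frac{1}{-55 + \left(11 + 5 \left(-2\right) - 8\right)} = \frac{1}{-55 - 7} = \frac{1}{-62} = - \frac{1}{62} \approx -0.016129$)
$a = - \frac{11277}{62}$ ($a = - 7 \left(26 - \frac{1}{62}\right) = \left(-7\right) \frac{1611}{62} = - \frac{11277}{62} \approx -181.89$)
$x{\left(-69,115 \right)} - a = \left(-163 - 115\right) - - \frac{11277}{62} = \left(-163 - 115\right) + \frac{11277}{62} = -278 + \frac{11277}{62} = - \frac{5959}{62}$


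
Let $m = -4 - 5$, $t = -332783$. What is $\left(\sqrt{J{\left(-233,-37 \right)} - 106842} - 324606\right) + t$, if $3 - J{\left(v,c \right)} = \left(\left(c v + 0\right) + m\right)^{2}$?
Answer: $-657389 + i \sqrt{74273383} \approx -6.5739 \cdot 10^{5} + 8618.2 i$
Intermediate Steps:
$m = -9$
$J{\left(v,c \right)} = 3 - \left(-9 + c v\right)^{2}$ ($J{\left(v,c \right)} = 3 - \left(\left(c v + 0\right) - 9\right)^{2} = 3 - \left(c v - 9\right)^{2} = 3 - \left(-9 + c v\right)^{2}$)
$\left(\sqrt{J{\left(-233,-37 \right)} - 106842} - 324606\right) + t = \left(\sqrt{\left(3 - \left(-9 - -8621\right)^{2}\right) - 106842} - 324606\right) - 332783 = \left(\sqrt{\left(3 - \left(-9 + 8621\right)^{2}\right) - 106842} - 324606\right) - 332783 = \left(\sqrt{\left(3 - 8612^{2}\right) - 106842} - 324606\right) - 332783 = \left(\sqrt{\left(3 - 74166544\right) - 106842} - 324606\right) - 332783 = \left(\sqrt{-74166541 - 106842} - 324606\right) - 332783 = \left(\sqrt{-74273383} - 324606\right) - 332783 = \left(i \sqrt{74273383} - 324606\right) - 332783 = \left(-324606 + i \sqrt{74273383}\right) - 332783 = -657389 + i \sqrt{74273383}$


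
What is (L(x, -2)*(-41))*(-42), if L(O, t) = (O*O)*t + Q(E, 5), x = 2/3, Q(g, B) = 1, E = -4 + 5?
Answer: 574/3 ≈ 191.33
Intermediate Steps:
E = 1
x = ⅔ (x = 2*(⅓) = ⅔ ≈ 0.66667)
L(O, t) = 1 + t*O² (L(O, t) = (O*O)*t + 1 = O²*t + 1 = t*O² + 1 = 1 + t*O²)
(L(x, -2)*(-41))*(-42) = ((1 - 2*(⅔)²)*(-41))*(-42) = ((1 - 2*4/9)*(-41))*(-42) = ((1 - 8/9)*(-41))*(-42) = ((⅑)*(-41))*(-42) = -41/9*(-42) = 574/3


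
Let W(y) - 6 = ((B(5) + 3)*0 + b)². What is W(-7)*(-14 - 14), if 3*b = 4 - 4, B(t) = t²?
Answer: -168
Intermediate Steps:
b = 0 (b = (4 - 4)/3 = (⅓)*0 = 0)
W(y) = 6 (W(y) = 6 + ((5² + 3)*0 + 0)² = 6 + ((25 + 3)*0 + 0)² = 6 + (28*0 + 0)² = 6 + (0 + 0)² = 6 + 0² = 6 + 0 = 6)
W(-7)*(-14 - 14) = 6*(-14 - 14) = 6*(-28) = -168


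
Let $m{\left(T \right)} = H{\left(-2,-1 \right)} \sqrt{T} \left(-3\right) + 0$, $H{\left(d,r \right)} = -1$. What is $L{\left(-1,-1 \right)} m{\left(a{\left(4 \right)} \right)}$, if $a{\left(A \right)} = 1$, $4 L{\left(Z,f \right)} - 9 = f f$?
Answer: $\frac{15}{2} \approx 7.5$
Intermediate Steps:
$L{\left(Z,f \right)} = \frac{9}{4} + \frac{f^{2}}{4}$ ($L{\left(Z,f \right)} = \frac{9}{4} + \frac{f f}{4} = \frac{9}{4} + \frac{f^{2}}{4}$)
$m{\left(T \right)} = 3 \sqrt{T}$ ($m{\left(T \right)} = - \sqrt{T} \left(-3\right) + 0 = 3 \sqrt{T} + 0 = 3 \sqrt{T}$)
$L{\left(-1,-1 \right)} m{\left(a{\left(4 \right)} \right)} = \left(\frac{9}{4} + \frac{\left(-1\right)^{2}}{4}\right) 3 \sqrt{1} = \left(\frac{9}{4} + \frac{1}{4} \cdot 1\right) 3 \cdot 1 = \left(\frac{9}{4} + \frac{1}{4}\right) 3 = \frac{5}{2} \cdot 3 = \frac{15}{2}$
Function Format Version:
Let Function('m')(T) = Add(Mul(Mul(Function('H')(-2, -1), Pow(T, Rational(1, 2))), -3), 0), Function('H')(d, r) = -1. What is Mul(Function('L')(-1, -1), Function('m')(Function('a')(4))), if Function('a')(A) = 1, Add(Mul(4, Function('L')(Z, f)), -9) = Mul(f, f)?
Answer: Rational(15, 2) ≈ 7.5000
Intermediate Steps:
Function('L')(Z, f) = Add(Rational(9, 4), Mul(Rational(1, 4), Pow(f, 2))) (Function('L')(Z, f) = Add(Rational(9, 4), Mul(Rational(1, 4), Mul(f, f))) = Add(Rational(9, 4), Mul(Rational(1, 4), Pow(f, 2))))
Function('m')(T) = Mul(3, Pow(T, Rational(1, 2))) (Function('m')(T) = Add(Mul(Mul(-1, Pow(T, Rational(1, 2))), -3), 0) = Add(Mul(3, Pow(T, Rational(1, 2))), 0) = Mul(3, Pow(T, Rational(1, 2))))
Mul(Function('L')(-1, -1), Function('m')(Function('a')(4))) = Mul(Add(Rational(9, 4), Mul(Rational(1, 4), Pow(-1, 2))), Mul(3, Pow(1, Rational(1, 2)))) = Mul(Add(Rational(9, 4), Mul(Rational(1, 4), 1)), Mul(3, 1)) = Mul(Add(Rational(9, 4), Rational(1, 4)), 3) = Mul(Rational(5, 2), 3) = Rational(15, 2)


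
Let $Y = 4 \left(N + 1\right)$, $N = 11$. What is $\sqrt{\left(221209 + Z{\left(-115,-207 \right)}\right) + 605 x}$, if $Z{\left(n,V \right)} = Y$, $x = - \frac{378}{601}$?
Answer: $\frac{\sqrt{79780806967}}{601} \approx 469.98$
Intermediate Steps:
$x = - \frac{378}{601}$ ($x = \left(-378\right) \frac{1}{601} = - \frac{378}{601} \approx -0.62895$)
$Y = 48$ ($Y = 4 \left(11 + 1\right) = 4 \cdot 12 = 48$)
$Z{\left(n,V \right)} = 48$
$\sqrt{\left(221209 + Z{\left(-115,-207 \right)}\right) + 605 x} = \sqrt{\left(221209 + 48\right) + 605 \left(- \frac{378}{601}\right)} = \sqrt{221257 - \frac{228690}{601}} = \sqrt{\frac{132746767}{601}} = \frac{\sqrt{79780806967}}{601}$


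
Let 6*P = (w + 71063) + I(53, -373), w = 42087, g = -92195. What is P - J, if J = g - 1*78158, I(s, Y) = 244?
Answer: 189252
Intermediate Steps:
P = 18899 (P = ((42087 + 71063) + 244)/6 = (113150 + 244)/6 = (1/6)*113394 = 18899)
J = -170353 (J = -92195 - 1*78158 = -92195 - 78158 = -170353)
P - J = 18899 - 1*(-170353) = 18899 + 170353 = 189252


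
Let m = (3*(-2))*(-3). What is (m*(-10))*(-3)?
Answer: 540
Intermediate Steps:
m = 18 (m = -6*(-3) = 18)
(m*(-10))*(-3) = (18*(-10))*(-3) = -180*(-3) = 540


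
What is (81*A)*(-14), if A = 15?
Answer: -17010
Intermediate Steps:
(81*A)*(-14) = (81*15)*(-14) = 1215*(-14) = -17010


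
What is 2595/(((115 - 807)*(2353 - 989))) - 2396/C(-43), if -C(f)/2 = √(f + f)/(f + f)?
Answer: -15/5456 + 1198*I*√86 ≈ -0.0027493 + 11110.0*I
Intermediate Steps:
C(f) = -√2/√f (C(f) = -2*√(f + f)/(f + f) = -2*√(2*f)/(2*f) = -2*√2*√f*1/(2*f) = -√2/√f)
2595/(((115 - 807)*(2353 - 989))) - 2396/C(-43) = 2595/(((115 - 807)*(2353 - 989))) - 2396*(-I*√86/2) = 2595/((-692*1364)) - 2396*(-I*√86/2) = 2595/(-943888) - 2396*(-I*√86/2) = 2595*(-1/943888) - (-1198)*I*√86 = -15/5456 + 1198*I*√86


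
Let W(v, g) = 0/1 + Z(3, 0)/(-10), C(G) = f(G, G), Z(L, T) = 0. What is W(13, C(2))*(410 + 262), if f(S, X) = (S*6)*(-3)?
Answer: 0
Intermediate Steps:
f(S, X) = -18*S (f(S, X) = (6*S)*(-3) = -18*S)
C(G) = -18*G
W(v, g) = 0 (W(v, g) = 0/1 + 0/(-10) = 0*1 + 0*(-⅒) = 0 + 0 = 0)
W(13, C(2))*(410 + 262) = 0*(410 + 262) = 0*672 = 0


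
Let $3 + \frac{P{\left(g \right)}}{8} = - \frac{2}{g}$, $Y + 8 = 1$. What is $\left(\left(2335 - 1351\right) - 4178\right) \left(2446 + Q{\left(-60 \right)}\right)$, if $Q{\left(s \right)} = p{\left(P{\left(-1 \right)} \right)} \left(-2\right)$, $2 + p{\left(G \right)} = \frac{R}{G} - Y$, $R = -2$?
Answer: $-7778987$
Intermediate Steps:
$Y = -7$ ($Y = -8 + 1 = -7$)
$P{\left(g \right)} = -24 - \frac{16}{g}$ ($P{\left(g \right)} = -24 + 8 \left(- \frac{2}{g}\right) = -24 - \frac{16}{g}$)
$p{\left(G \right)} = 5 - \frac{2}{G}$ ($p{\left(G \right)} = -2 - \left(-7 + \frac{2}{G}\right) = -2 + \left(- \frac{2}{G} + 7\right) = -2 + \left(7 - \frac{2}{G}\right) = 5 - \frac{2}{G}$)
$Q{\left(s \right)} = - \frac{21}{2}$ ($Q{\left(s \right)} = \left(5 - \frac{2}{-24 - \frac{16}{-1}}\right) \left(-2\right) = \left(5 - \frac{2}{-24 - -16}\right) \left(-2\right) = \left(5 - \frac{2}{-24 + 16}\right) \left(-2\right) = \left(5 - \frac{2}{-8}\right) \left(-2\right) = \left(5 - - \frac{1}{4}\right) \left(-2\right) = \left(5 + \frac{1}{4}\right) \left(-2\right) = \frac{21}{4} \left(-2\right) = - \frac{21}{2}$)
$\left(\left(2335 - 1351\right) - 4178\right) \left(2446 + Q{\left(-60 \right)}\right) = \left(\left(2335 - 1351\right) - 4178\right) \left(2446 - \frac{21}{2}\right) = \left(984 - 4178\right) \frac{4871}{2} = \left(-3194\right) \frac{4871}{2} = -7778987$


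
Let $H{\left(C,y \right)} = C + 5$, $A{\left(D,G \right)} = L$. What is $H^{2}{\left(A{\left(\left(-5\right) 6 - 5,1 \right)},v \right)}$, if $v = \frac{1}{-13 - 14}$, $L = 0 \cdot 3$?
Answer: $25$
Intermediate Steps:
$L = 0$
$A{\left(D,G \right)} = 0$
$v = - \frac{1}{27}$ ($v = \frac{1}{-27} = - \frac{1}{27} \approx -0.037037$)
$H{\left(C,y \right)} = 5 + C$
$H^{2}{\left(A{\left(\left(-5\right) 6 - 5,1 \right)},v \right)} = \left(5 + 0\right)^{2} = 5^{2} = 25$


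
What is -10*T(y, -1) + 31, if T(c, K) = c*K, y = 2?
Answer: 51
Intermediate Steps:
T(c, K) = K*c
-10*T(y, -1) + 31 = -(-10)*2 + 31 = -10*(-2) + 31 = 20 + 31 = 51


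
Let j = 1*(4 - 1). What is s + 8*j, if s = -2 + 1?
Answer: 23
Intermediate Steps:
s = -1
j = 3 (j = 1*3 = 3)
s + 8*j = -1 + 8*3 = -1 + 24 = 23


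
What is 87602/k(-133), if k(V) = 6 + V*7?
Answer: -87602/925 ≈ -94.705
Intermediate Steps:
k(V) = 6 + 7*V
87602/k(-133) = 87602/(6 + 7*(-133)) = 87602/(6 - 931) = 87602/(-925) = 87602*(-1/925) = -87602/925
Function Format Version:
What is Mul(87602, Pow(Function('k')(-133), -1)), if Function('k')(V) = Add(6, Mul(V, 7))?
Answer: Rational(-87602, 925) ≈ -94.705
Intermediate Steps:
Function('k')(V) = Add(6, Mul(7, V))
Mul(87602, Pow(Function('k')(-133), -1)) = Mul(87602, Pow(Add(6, Mul(7, -133)), -1)) = Mul(87602, Pow(Add(6, -931), -1)) = Mul(87602, Pow(-925, -1)) = Mul(87602, Rational(-1, 925)) = Rational(-87602, 925)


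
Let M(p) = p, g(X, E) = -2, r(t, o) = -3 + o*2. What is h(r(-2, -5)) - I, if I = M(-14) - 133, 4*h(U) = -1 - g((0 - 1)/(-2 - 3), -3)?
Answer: 589/4 ≈ 147.25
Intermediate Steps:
r(t, o) = -3 + 2*o
h(U) = 1/4 (h(U) = (-1 - 1*(-2))/4 = (-1 + 2)/4 = (1/4)*1 = 1/4)
I = -147 (I = -14 - 133 = -147)
h(r(-2, -5)) - I = 1/4 - 1*(-147) = 1/4 + 147 = 589/4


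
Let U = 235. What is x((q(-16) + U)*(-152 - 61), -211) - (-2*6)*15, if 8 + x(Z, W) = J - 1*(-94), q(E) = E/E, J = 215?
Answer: 481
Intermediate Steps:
q(E) = 1
x(Z, W) = 301 (x(Z, W) = -8 + (215 - 1*(-94)) = -8 + (215 + 94) = -8 + 309 = 301)
x((q(-16) + U)*(-152 - 61), -211) - (-2*6)*15 = 301 - (-2*6)*15 = 301 - (-12)*15 = 301 - 1*(-180) = 301 + 180 = 481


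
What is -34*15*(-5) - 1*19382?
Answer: -16832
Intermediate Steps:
-34*15*(-5) - 1*19382 = -510*(-5) - 19382 = 2550 - 19382 = -16832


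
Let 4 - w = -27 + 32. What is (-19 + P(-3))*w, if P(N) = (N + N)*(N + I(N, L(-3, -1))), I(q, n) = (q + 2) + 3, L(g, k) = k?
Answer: 13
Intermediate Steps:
w = -1 (w = 4 - (-27 + 32) = 4 - 1*5 = 4 - 5 = -1)
I(q, n) = 5 + q (I(q, n) = (2 + q) + 3 = 5 + q)
P(N) = 2*N*(5 + 2*N) (P(N) = (N + N)*(N + (5 + N)) = (2*N)*(5 + 2*N) = 2*N*(5 + 2*N))
(-19 + P(-3))*w = (-19 + 2*(-3)*(5 + 2*(-3)))*(-1) = (-19 + 2*(-3)*(5 - 6))*(-1) = (-19 + 2*(-3)*(-1))*(-1) = (-19 + 6)*(-1) = -13*(-1) = 13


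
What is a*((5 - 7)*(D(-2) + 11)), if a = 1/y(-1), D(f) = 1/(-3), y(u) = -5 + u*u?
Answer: 16/3 ≈ 5.3333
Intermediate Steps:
y(u) = -5 + u²
D(f) = -⅓
a = -¼ (a = 1/(-5 + (-1)²) = 1/(-5 + 1) = 1/(-4) = -¼ ≈ -0.25000)
a*((5 - 7)*(D(-2) + 11)) = -(5 - 7)*(-⅓ + 11)/4 = -(-1)*32/(2*3) = -¼*(-64/3) = 16/3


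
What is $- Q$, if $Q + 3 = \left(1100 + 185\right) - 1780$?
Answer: $498$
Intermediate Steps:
$Q = -498$ ($Q = -3 + \left(\left(1100 + 185\right) - 1780\right) = -3 + \left(1285 - 1780\right) = -3 - 495 = -498$)
$- Q = \left(-1\right) \left(-498\right) = 498$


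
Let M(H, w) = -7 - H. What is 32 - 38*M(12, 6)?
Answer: 754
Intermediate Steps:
32 - 38*M(12, 6) = 32 - 38*(-7 - 1*12) = 32 - 38*(-7 - 12) = 32 - 38*(-19) = 32 + 722 = 754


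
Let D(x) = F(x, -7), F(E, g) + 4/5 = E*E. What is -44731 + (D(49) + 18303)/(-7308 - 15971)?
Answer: -5206568261/116395 ≈ -44732.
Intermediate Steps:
F(E, g) = -4/5 + E**2 (F(E, g) = -4/5 + E*E = -4/5 + E**2)
D(x) = -4/5 + x**2
-44731 + (D(49) + 18303)/(-7308 - 15971) = -44731 + ((-4/5 + 49**2) + 18303)/(-7308 - 15971) = -44731 + ((-4/5 + 2401) + 18303)/(-23279) = -44731 + (12001/5 + 18303)*(-1/23279) = -44731 + (103516/5)*(-1/23279) = -44731 - 103516/116395 = -5206568261/116395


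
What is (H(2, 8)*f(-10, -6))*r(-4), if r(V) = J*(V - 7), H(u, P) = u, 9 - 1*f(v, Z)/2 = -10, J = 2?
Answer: -1672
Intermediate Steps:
f(v, Z) = 38 (f(v, Z) = 18 - 2*(-10) = 18 + 20 = 38)
r(V) = -14 + 2*V (r(V) = 2*(V - 7) = 2*(-7 + V) = -14 + 2*V)
(H(2, 8)*f(-10, -6))*r(-4) = (2*38)*(-14 + 2*(-4)) = 76*(-14 - 8) = 76*(-22) = -1672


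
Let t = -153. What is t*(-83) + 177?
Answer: 12876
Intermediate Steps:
t*(-83) + 177 = -153*(-83) + 177 = 12699 + 177 = 12876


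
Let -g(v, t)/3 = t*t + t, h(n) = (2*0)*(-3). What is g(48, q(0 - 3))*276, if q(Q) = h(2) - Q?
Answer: -9936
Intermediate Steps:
h(n) = 0 (h(n) = 0*(-3) = 0)
q(Q) = -Q (q(Q) = 0 - Q = -Q)
g(v, t) = -3*t - 3*t² (g(v, t) = -3*(t*t + t) = -3*(t² + t) = -3*(t + t²) = -3*t - 3*t²)
g(48, q(0 - 3))*276 = -3*(-(0 - 3))*(1 - (0 - 3))*276 = -3*(-1*(-3))*(1 - 1*(-3))*276 = -3*3*(1 + 3)*276 = -3*3*4*276 = -36*276 = -9936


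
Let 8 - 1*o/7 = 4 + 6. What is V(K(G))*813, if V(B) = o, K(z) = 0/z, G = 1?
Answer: -11382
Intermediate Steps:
K(z) = 0
o = -14 (o = 56 - 7*(4 + 6) = 56 - 7*10 = 56 - 70 = -14)
V(B) = -14
V(K(G))*813 = -14*813 = -11382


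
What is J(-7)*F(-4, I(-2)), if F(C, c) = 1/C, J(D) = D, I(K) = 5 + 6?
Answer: 7/4 ≈ 1.7500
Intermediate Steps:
I(K) = 11
J(-7)*F(-4, I(-2)) = -7/(-4) = -7*(-¼) = 7/4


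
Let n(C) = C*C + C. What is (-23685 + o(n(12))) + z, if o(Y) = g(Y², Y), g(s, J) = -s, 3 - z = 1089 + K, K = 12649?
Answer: -61756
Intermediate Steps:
z = -13735 (z = 3 - (1089 + 12649) = 3 - 1*13738 = 3 - 13738 = -13735)
n(C) = C + C² (n(C) = C² + C = C + C²)
o(Y) = -Y²
(-23685 + o(n(12))) + z = (-23685 - (12*(1 + 12))²) - 13735 = (-23685 - (12*13)²) - 13735 = (-23685 - 1*156²) - 13735 = (-23685 - 1*24336) - 13735 = (-23685 - 24336) - 13735 = -48021 - 13735 = -61756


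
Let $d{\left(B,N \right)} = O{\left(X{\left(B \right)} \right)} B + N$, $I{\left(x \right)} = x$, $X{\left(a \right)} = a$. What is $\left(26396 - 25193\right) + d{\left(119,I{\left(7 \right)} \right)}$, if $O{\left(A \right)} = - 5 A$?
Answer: $-69595$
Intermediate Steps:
$d{\left(B,N \right)} = N - 5 B^{2}$ ($d{\left(B,N \right)} = - 5 B B + N = - 5 B^{2} + N = N - 5 B^{2}$)
$\left(26396 - 25193\right) + d{\left(119,I{\left(7 \right)} \right)} = \left(26396 - 25193\right) + \left(7 - 5 \cdot 119^{2}\right) = 1203 + \left(7 - 70805\right) = 1203 - 70798 = -69595$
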